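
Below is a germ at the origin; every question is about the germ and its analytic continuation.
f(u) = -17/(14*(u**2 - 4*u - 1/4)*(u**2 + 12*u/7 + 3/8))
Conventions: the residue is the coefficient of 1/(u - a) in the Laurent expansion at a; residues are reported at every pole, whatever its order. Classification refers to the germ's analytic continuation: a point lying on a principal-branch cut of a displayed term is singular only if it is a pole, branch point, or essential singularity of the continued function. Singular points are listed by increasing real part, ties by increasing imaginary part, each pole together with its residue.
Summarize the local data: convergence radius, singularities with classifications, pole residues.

Radius of convergence at 0: -2 + (1/2)*sqrt(17).
At -6/7 - (1/28)*sqrt(282): a pole of order 1; residue -2176/4085 + (4556/115197)*sqrt(282).
At -6/7 + (1/28)*sqrt(282): a pole of order 1; residue -2176/4085 - (4556/115197)*sqrt(282).
At 2 - (1/2)*sqrt(17): a pole of order 1; residue 2176/4085 + (108/817)*sqrt(17).
At 2 + (1/2)*sqrt(17): a pole of order 1; residue 2176/4085 - (108/817)*sqrt(17).

Denominator factor (u**2 - 4*u - 1/4): discriminant 17, real irrational roots 2 + (1/2)*sqrt(17) and 2 - (1/2)*sqrt(17); poles of order 1, moduli 2 + (1/2)*sqrt(17) and -2 + (1/2)*sqrt(17).
Denominator factor (u**2 + 12*u/7 + 3/8): discriminant 141/98, real irrational roots -6/7 + (1/28)*sqrt(282) and -6/7 - (1/28)*sqrt(282); poles of order 1, moduli 6/7 - (1/28)*sqrt(282) and 6/7 + (1/28)*sqrt(282).
The radius of convergence is the smallest modulus among the singular points: -2 + (1/2)*sqrt(17).
The factor u**2 + 12*u/7 + 3/8 splits as (u - a)(u - a') with a = -6/7 - (1/28)*sqrt(282), a' = -6/7 + (1/28)*sqrt(282). At the order-1 pole a set g(u) = (u - a)*f(u) = [-17/(14*(u**2 - 4*u - 1/4))] / (u - a').
Simple pole: residue = g(a) at a = -6/7 - (1/28)*sqrt(282), which is -2176/4085 + (4556/115197)*sqrt(282).
The factor u**2 + 12*u/7 + 3/8 splits as (u - a)(u - a') with a = -6/7 + (1/28)*sqrt(282), a' = -6/7 - (1/28)*sqrt(282). At the order-1 pole a set g(u) = (u - a)*f(u) = [-17/(14*(u**2 - 4*u - 1/4))] / (u - a').
Simple pole: residue = g(a) at a = -6/7 + (1/28)*sqrt(282), which is -2176/4085 - (4556/115197)*sqrt(282).
The factor u**2 - 4*u - 1/4 splits as (u - a)(u - a') with a = 2 - (1/2)*sqrt(17), a' = 2 + (1/2)*sqrt(17). At the order-1 pole a set g(u) = (u - a)*f(u) = [-17/(14*(u**2 + 12*u/7 + 3/8))] / (u - a').
Simple pole: residue = g(a) at a = 2 - (1/2)*sqrt(17), which is 2176/4085 + (108/817)*sqrt(17).
The factor u**2 - 4*u - 1/4 splits as (u - a)(u - a') with a = 2 + (1/2)*sqrt(17), a' = 2 - (1/2)*sqrt(17). At the order-1 pole a set g(u) = (u - a)*f(u) = [-17/(14*(u**2 + 12*u/7 + 3/8))] / (u - a').
Simple pole: residue = g(a) at a = 2 + (1/2)*sqrt(17), which is 2176/4085 - (108/817)*sqrt(17).
List the singular points by increasing real part (a conjugate pair: the negative imaginary part first).


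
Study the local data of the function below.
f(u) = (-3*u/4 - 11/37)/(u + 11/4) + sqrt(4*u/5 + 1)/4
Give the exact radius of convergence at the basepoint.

Denominator factor (u + 11/4): pole of order 1 at -11/4, modulus 11/4.
Branch term (1/4)*sqrt(1 - u/(-5/4)): its argument vanishes at u = -5/4, a square-root branch point, modulus 5/4.
The radius of convergence is the smallest modulus among the singular points: 5/4.

The radius of convergence is 5/4.


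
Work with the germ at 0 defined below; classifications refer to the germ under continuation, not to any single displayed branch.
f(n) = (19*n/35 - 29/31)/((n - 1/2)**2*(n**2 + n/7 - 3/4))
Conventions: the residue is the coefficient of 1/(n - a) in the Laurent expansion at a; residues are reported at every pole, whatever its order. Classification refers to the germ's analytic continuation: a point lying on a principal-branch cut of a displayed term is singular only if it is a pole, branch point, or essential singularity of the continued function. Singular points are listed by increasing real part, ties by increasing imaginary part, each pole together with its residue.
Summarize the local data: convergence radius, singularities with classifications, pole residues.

Denominator factor (n - 1/2)^2: pole of order 2 at 1/2, modulus 1/2.
Denominator factor (n**2 + n/7 - 3/4): discriminant 148/49, real irrational roots -1/14 + (1/7)*sqrt(37) and -1/14 - (1/7)*sqrt(37); poles of order 1, moduli -1/14 + (1/7)*sqrt(37) and 1/14 + (1/7)*sqrt(37).
The radius of convergence is the smallest modulus among the singular points: 1/2.
The factor n**2 + n/7 - 3/4 splits as (n - a)(n - a') with a = -1/14 - (1/7)*sqrt(37), a' = -1/14 + (1/7)*sqrt(37). At the order-1 pole a set g(n) = (n - a)*f(n) = [(19*n/35 - 29/31)/(n - 1/2)**2] / (n - a').
Simple pole: residue = g(a) at a = -1/14 - (1/7)*sqrt(37), which is -3997/2790 + (62237/206460)*sqrt(37).
At the order-2 pole 1/2 set g(n) = (n - (1/2))^2*f(n) = (19*n/35 - 29/31)/(n**2 + n/7 - 3/4).
Order-2 pole: residue = g'(a); g'(1/2) = 3997/1395, so the residue is 3997/1395.
The factor n**2 + n/7 - 3/4 splits as (n - a)(n - a') with a = -1/14 + (1/7)*sqrt(37), a' = -1/14 - (1/7)*sqrt(37). At the order-1 pole a set g(n) = (n - a)*f(n) = [(19*n/35 - 29/31)/(n - 1/2)**2] / (n - a').
Simple pole: residue = g(a) at a = -1/14 + (1/7)*sqrt(37), which is -3997/2790 - (62237/206460)*sqrt(37).
List the singular points by increasing real part (a conjugate pair: the negative imaginary part first).

Radius of convergence at 0: 1/2.
At -1/14 - (1/7)*sqrt(37): a pole of order 1; residue -3997/2790 + (62237/206460)*sqrt(37).
At 1/2: a pole of order 2; residue 3997/1395.
At -1/14 + (1/7)*sqrt(37): a pole of order 1; residue -3997/2790 - (62237/206460)*sqrt(37).


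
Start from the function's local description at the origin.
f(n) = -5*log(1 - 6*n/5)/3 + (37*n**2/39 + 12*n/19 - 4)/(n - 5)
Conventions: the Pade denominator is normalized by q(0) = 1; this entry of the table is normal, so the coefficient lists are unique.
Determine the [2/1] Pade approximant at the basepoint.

Taylor coefficients needed (expand at 0): a_0 = 4/5, a_1 = 966/475, a_2 = 94199/92625, a_3 = 427649/463125.
Write the denominator as Q(n) = 1 + q1*n. Requiring Q*f - P = O(n^4) with deg P <= 2 kills the coefficients of n^3..n^3 in Q*f:
  n^3: a_3 + q1*a_2 = 0, i.e. 427649/463125 + (94199/92625)*q1 = 0.
Solving this linear system: q1 = -427649/470995.
The numerator is Q*f truncated at degree 2: P0 = a_0 = 4/5; P1 = a_1 + q1*a_0 = 11698982/8948905; P2 = a_2 + q1*a_1 = -2176781/2624115.

The Pade approximant has numerator coefficients [4/5, 11698982/8948905, -2176781/2624115]; denominator coefficients [1, -427649/470995].


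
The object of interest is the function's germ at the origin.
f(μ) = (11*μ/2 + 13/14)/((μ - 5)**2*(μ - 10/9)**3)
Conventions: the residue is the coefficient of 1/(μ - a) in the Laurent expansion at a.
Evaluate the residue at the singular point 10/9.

At the order-3 pole 10/9 set g(μ) = (μ - (10/9))^3*f(μ) = (11*μ/2 + 13/14)/(μ - 5)**2.
Order-3 pole: residue = g''(a)/2; g''(10/9) = 5869179/10504375, so the residue is 5869179/21008750.

The residue is 5869179/21008750.


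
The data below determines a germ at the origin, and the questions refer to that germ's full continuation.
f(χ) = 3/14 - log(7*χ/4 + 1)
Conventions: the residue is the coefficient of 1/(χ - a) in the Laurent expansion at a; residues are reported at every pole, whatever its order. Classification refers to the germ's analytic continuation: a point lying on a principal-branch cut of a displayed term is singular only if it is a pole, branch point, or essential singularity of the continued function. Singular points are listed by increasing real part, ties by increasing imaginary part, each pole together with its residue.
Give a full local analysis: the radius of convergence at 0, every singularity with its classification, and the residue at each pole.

Radius of convergence at 0: 4/7.
At -4/7: a logarithmic branch point.

Branch term (-1)*log(1 - χ/(-4/7)): its argument vanishes at χ = -4/7, a logarithmic branch point, modulus 4/7.
The radius of convergence is the smallest modulus among the singular points: 4/7.


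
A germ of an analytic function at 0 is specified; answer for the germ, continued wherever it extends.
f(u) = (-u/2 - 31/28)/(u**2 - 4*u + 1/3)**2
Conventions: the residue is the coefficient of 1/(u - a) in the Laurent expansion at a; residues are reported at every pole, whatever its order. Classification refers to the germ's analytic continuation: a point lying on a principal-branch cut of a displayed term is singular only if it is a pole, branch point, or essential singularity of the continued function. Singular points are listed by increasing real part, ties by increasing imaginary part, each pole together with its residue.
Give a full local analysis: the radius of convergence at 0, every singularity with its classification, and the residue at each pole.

Radius of convergence at 0: 2 - (1/3)*sqrt(33).
At 2 - (1/3)*sqrt(33): a pole of order 2; residue -(177/13552)*sqrt(33).
At 2 + (1/3)*sqrt(33): a pole of order 2; residue (177/13552)*sqrt(33).

Denominator factor (u**2 - 4*u + 1/3)^2: discriminant 44/3, real irrational roots 2 + (1/3)*sqrt(33) and 2 - (1/3)*sqrt(33); poles of order 2, moduli 2 + (1/3)*sqrt(33) and 2 - (1/3)*sqrt(33).
The radius of convergence is the smallest modulus among the singular points: 2 - (1/3)*sqrt(33).
The factor u**2 - 4*u + 1/3 splits as (u - a)(u - a') with a = 2 - (1/3)*sqrt(33), a' = 2 + (1/3)*sqrt(33). At the order-2 pole a set g(u) = (u - a)^2*f(u) = [-u/2 - 31/28] / (u - a')^2.
Order-2 pole: residue = g'(a); g'(2 - (1/3)*sqrt(33)) = -(177/13552)*sqrt(33), so the residue is -(177/13552)*sqrt(33).
The factor u**2 - 4*u + 1/3 splits as (u - a)(u - a') with a = 2 + (1/3)*sqrt(33), a' = 2 - (1/3)*sqrt(33). At the order-2 pole a set g(u) = (u - a)^2*f(u) = [-u/2 - 31/28] / (u - a')^2.
Order-2 pole: residue = g'(a); g'(2 + (1/3)*sqrt(33)) = (177/13552)*sqrt(33), so the residue is (177/13552)*sqrt(33).
List the singular points by increasing real part (a conjugate pair: the negative imaginary part first).


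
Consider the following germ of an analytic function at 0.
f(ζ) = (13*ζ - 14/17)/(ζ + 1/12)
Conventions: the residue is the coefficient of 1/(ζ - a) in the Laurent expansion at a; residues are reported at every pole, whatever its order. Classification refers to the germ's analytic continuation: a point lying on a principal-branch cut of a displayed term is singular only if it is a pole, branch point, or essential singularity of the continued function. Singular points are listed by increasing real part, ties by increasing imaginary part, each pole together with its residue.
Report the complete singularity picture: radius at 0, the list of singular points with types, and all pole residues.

Radius of convergence at 0: 1/12.
At -1/12: a pole of order 1; residue -389/204.

Denominator factor (ζ + 1/12): pole of order 1 at -1/12, modulus 1/12.
The radius of convergence is the smallest modulus among the singular points: 1/12.
At the order-1 pole -1/12 set g(ζ) = (ζ - (-1/12))*f(ζ) = 13*ζ - 14/17.
Simple pole: residue = g(a) at a = -1/12, which is -389/204.


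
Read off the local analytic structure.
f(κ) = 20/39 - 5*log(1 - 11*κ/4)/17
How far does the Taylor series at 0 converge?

Branch term (-5/17)*log(1 - κ/(4/11)): its argument vanishes at κ = 4/11, a logarithmic branch point, modulus 4/11.
The radius of convergence is the smallest modulus among the singular points: 4/11.

The radius of convergence is 4/11.


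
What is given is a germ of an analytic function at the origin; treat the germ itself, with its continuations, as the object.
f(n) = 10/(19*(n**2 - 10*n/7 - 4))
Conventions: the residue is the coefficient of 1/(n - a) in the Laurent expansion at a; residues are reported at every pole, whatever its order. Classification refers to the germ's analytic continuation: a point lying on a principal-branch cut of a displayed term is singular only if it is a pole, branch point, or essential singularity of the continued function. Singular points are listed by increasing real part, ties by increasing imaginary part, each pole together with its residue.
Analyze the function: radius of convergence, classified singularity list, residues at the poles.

Radius of convergence at 0: -5/7 + (1/7)*sqrt(221).
At 5/7 - (1/7)*sqrt(221): a pole of order 1; residue -(35/4199)*sqrt(221).
At 5/7 + (1/7)*sqrt(221): a pole of order 1; residue (35/4199)*sqrt(221).

Denominator factor (n**2 - 10*n/7 - 4): discriminant 884/49, real irrational roots 5/7 + (1/7)*sqrt(221) and 5/7 - (1/7)*sqrt(221); poles of order 1, moduli 5/7 + (1/7)*sqrt(221) and -5/7 + (1/7)*sqrt(221).
The radius of convergence is the smallest modulus among the singular points: -5/7 + (1/7)*sqrt(221).
The factor n**2 - 10*n/7 - 4 splits as (n - a)(n - a') with a = 5/7 - (1/7)*sqrt(221), a' = 5/7 + (1/7)*sqrt(221). At the order-1 pole a set g(n) = (n - a)*f(n) = [10/19] / (n - a').
Simple pole: residue = g(a) at a = 5/7 - (1/7)*sqrt(221), which is -(35/4199)*sqrt(221).
The factor n**2 - 10*n/7 - 4 splits as (n - a)(n - a') with a = 5/7 + (1/7)*sqrt(221), a' = 5/7 - (1/7)*sqrt(221). At the order-1 pole a set g(n) = (n - a)*f(n) = [10/19] / (n - a').
Simple pole: residue = g(a) at a = 5/7 + (1/7)*sqrt(221), which is (35/4199)*sqrt(221).
List the singular points by increasing real part (a conjugate pair: the negative imaginary part first).


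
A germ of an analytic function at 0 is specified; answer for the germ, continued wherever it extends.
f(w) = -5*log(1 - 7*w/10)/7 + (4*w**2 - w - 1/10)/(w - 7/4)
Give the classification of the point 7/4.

The denominator factor w - 7/4 vanishes at 7/4 and appears to the power 1; the numerator there equals 52/5, nonzero, and no other factor vanishes.
The branch terms are analytic at this point.
Hence a pole whose order is the multiplicity, 1.

The point is a pole of order 1.


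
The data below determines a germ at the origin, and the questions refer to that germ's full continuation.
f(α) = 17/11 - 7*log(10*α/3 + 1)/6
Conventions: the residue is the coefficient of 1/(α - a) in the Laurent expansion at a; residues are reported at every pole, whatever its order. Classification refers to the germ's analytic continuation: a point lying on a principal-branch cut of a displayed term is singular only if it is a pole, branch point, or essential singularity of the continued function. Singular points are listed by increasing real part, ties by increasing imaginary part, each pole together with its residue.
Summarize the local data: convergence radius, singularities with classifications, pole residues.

Branch term (-7/6)*log(1 - α/(-3/10)): its argument vanishes at α = -3/10, a logarithmic branch point, modulus 3/10.
The radius of convergence is the smallest modulus among the singular points: 3/10.

Radius of convergence at 0: 3/10.
At -3/10: a logarithmic branch point.


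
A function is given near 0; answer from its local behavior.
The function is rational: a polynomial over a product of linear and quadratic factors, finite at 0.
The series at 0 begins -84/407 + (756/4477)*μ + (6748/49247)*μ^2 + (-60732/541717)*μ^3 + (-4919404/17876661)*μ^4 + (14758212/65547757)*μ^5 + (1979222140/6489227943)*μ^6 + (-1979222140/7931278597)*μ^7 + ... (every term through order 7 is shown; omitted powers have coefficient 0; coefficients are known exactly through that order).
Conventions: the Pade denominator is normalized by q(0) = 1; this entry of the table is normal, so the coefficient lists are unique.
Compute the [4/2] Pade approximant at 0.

The Pade approximant has numerator coefficients [-84/407, 104112/928663, -937008/10215293, 139968/928663, -1259712/10215293]; denominator coefficients [1, 531441/1932623, 4/3].

Taylor coefficients needed (read off): a_0 = -84/407, a_1 = 756/4477, a_2 = 6748/49247, a_3 = -60732/541717, a_4 = -4919404/17876661, a_5 = 14758212/65547757, a_6 = 1979222140/6489227943.
Write the denominator as Q(μ) = 1 + q1*μ + q2*μ^2. Requiring Q*f - P = O(μ^7) with deg P <= 4 kills the coefficients of μ^5..μ^6 in Q*f:
  μ^5: a_5 + q1*a_4 + q2*a_3 = 0, i.e. 14758212/65547757 + (-4919404/17876661)*q1 + (-60732/541717)*q2 = 0.
  μ^6: a_6 + q1*a_5 + q2*a_4 = 0, i.e. 1979222140/6489227943 + (14758212/65547757)*q1 + (-4919404/17876661)*q2 = 0.
Solving this linear system: q1 = 531441/1932623, q2 = 4/3.
The numerator is Q*f truncated at degree 4: P0 = a_0 = -84/407; P1 = a_1 + q1*a_0 = 104112/928663; P2 = a_2 + q1*a_1 + q2*a_0 = -937008/10215293; P3 = a_3 + q1*a_2 + q2*a_1 = 139968/928663; P4 = a_4 + q1*a_3 + q2*a_2 = -1259712/10215293.


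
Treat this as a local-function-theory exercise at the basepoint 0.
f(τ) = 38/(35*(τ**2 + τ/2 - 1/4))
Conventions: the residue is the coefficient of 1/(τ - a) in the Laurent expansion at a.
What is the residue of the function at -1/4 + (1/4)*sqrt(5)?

The residue is (76/175)*sqrt(5).

The factor τ**2 + τ/2 - 1/4 splits as (τ - a)(τ - a') with a = -1/4 + (1/4)*sqrt(5), a' = -1/4 - (1/4)*sqrt(5). At the order-1 pole a set g(τ) = (τ - a)*f(τ) = [38/35] / (τ - a').
Simple pole: residue = g(a) at a = -1/4 + (1/4)*sqrt(5), which is (76/175)*sqrt(5).


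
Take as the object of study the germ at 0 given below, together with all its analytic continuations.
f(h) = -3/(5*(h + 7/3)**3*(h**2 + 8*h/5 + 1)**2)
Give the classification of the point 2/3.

The point is a regular point.

Denominator factors: h**2 + 8*h/5 + 1 = 113/45 at h = 2/3; h + 7/3 = 3 at h = 2/3 — none vanishes.
So the germ continues analytically to 2/3.


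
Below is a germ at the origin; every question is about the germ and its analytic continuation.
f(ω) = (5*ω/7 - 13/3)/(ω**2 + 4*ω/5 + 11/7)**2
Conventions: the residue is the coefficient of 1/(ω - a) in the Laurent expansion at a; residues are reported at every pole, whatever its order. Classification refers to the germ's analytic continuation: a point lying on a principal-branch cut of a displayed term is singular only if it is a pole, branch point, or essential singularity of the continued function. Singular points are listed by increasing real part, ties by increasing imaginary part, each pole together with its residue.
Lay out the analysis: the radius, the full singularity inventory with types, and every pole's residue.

Radius of convergence at 0: (1/7)*sqrt(77).
At (-2/5) - ((1/35)*sqrt(1729))*i: a pole of order 2; residue -((12125/732108)*sqrt(1729))*i.
At (-2/5) + ((1/35)*sqrt(1729))*i: a pole of order 2; residue ((12125/732108)*sqrt(1729))*i.

Denominator factor (ω**2 + 4*ω/5 + 11/7)^2: discriminant -988/175, complex-conjugate roots (-2/5) + ((1/35)*sqrt(1729))*i and (-2/5) - ((1/35)*sqrt(1729))*i; poles of order 2, moduli (1/7)*sqrt(77) and (1/7)*sqrt(77).
The radius of convergence is the smallest modulus among the singular points: (1/7)*sqrt(77).
The factor ω**2 + 4*ω/5 + 11/7 splits as (ω - a)(ω - a') with a = (-2/5) - ((1/35)*sqrt(1729))*i, a' = (-2/5) + ((1/35)*sqrt(1729))*i. At the order-2 pole a set g(ω) = (ω - a)^2*f(ω) = [5*ω/7 - 13/3] / (ω - a')^2.
Order-2 pole: residue = g'(a); g'((-2/5) - ((1/35)*sqrt(1729))*i) = -((12125/732108)*sqrt(1729))*i, so the residue is -((12125/732108)*sqrt(1729))*i.
The factor ω**2 + 4*ω/5 + 11/7 splits as (ω - a)(ω - a') with a = (-2/5) + ((1/35)*sqrt(1729))*i, a' = (-2/5) - ((1/35)*sqrt(1729))*i. At the order-2 pole a set g(ω) = (ω - a)^2*f(ω) = [5*ω/7 - 13/3] / (ω - a')^2.
Order-2 pole: residue = g'(a); g'((-2/5) + ((1/35)*sqrt(1729))*i) = ((12125/732108)*sqrt(1729))*i, so the residue is ((12125/732108)*sqrt(1729))*i.
List the singular points by increasing real part (a conjugate pair: the negative imaginary part first).


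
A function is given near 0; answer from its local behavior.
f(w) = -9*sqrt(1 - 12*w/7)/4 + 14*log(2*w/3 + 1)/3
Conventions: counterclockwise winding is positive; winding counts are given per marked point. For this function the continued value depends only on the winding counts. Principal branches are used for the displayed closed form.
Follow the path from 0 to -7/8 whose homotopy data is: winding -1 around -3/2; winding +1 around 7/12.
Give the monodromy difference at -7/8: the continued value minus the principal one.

The rational part is single-valued and drops out of the difference; each branch term changes only by its own monodromy.
(-9/4)*sqrt(1 - w/(7/12)): winding +1 is odd, the square root flips sign, contributing -2*(-9/4)*sqrt(1 - (-7/8)/(7/12)) = -2*(-9/4)*sqrt(5/2) = (9/4)*sqrt(10).
(14/3)*log(1 - w/(-3/2)): each positive loop around -3/2 adds 2*pi*i to the log, so winding -1 contributes (14/3)*(-1)*2*pi*i = -(28/3)*pi*i.
Summing the contributions at w = -7/8 gives ((9/4)*sqrt(10)) - ((28/3)*pi)*i.

Continued minus principal equals ((9/4)*sqrt(10)) - ((28/3)*pi)*i.


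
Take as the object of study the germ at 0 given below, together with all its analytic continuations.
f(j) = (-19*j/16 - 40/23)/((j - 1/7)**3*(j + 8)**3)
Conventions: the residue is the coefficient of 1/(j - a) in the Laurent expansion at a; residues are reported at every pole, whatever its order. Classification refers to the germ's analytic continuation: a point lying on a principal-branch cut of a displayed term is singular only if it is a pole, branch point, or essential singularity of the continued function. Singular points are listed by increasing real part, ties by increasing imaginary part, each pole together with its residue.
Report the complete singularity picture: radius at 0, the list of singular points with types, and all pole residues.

Radius of convergence at 0: 1/7.
At -8: a pole of order 3; residue -4021675/8200839888.
At 1/7: a pole of order 3; residue 4021675/8200839888.

Denominator factor (j - 1/7)^3: pole of order 3 at 1/7, modulus 1/7.
Denominator factor (j + 8)^3: pole of order 3 at -8, modulus 8.
The radius of convergence is the smallest modulus among the singular points: 1/7.
At the order-3 pole -8 set g(j) = (j - (-8))^3*f(j) = (-19*j/16 - 40/23)/(j - 1/7)**3.
Order-3 pole: residue = g''(a)/2; g''(-8) = -4021675/4100419944, so the residue is -4021675/8200839888.
At the order-3 pole 1/7 set g(j) = (j - (1/7))^3*f(j) = (-19*j/16 - 40/23)/(j + 8)**3.
Order-3 pole: residue = g''(a)/2; g''(1/7) = 4021675/4100419944, so the residue is 4021675/8200839888.
List the singular points by increasing real part (a conjugate pair: the negative imaginary part first).


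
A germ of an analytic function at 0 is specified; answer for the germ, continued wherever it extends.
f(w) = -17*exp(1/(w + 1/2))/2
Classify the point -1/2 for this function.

The exponent 1/(w - (-1/2)) has a pole at -1/2, so exp(1/(w - (-1/2))) takes every nonzero value near it: an essential singularity (not a pole of any order).

The point is an essential singularity.


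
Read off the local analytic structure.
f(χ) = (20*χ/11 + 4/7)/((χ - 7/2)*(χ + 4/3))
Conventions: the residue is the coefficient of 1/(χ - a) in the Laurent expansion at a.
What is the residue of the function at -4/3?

At the order-1 pole -4/3 set g(χ) = (χ - (-4/3))*f(χ) = (20*χ/11 + 4/7)/(χ - 7/2).
Simple pole: residue = g(a) at a = -4/3, which is 856/2233.

The residue is 856/2233.


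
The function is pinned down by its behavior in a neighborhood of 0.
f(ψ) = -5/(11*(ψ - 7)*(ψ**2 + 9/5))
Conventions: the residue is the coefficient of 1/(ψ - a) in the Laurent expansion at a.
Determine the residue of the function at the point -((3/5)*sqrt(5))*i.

The factor ψ**2 + 9/5 splits as (ψ - a)(ψ - a') with a = -((3/5)*sqrt(5))*i, a' = ((3/5)*sqrt(5))*i. At the order-1 pole a set g(ψ) = (ψ - a)*f(ψ) = [-5/(11*(ψ - 7))] / (ψ - a').
Simple pole: residue = g(a) at a = -((3/5)*sqrt(5))*i, which is (25/5588) + ((175/16764)*sqrt(5))*i.

The residue is (25/5588) + ((175/16764)*sqrt(5))*i.


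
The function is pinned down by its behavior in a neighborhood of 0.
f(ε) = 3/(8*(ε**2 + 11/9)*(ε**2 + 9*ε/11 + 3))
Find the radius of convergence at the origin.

Denominator factor (ε**2 + 9*ε/11 + 3): discriminant -1371/121, complex-conjugate roots (-9/22) + ((1/22)*sqrt(1371))*i and (-9/22) - ((1/22)*sqrt(1371))*i; poles of order 1, moduli sqrt(3) and sqrt(3).
Denominator factor (ε**2 + 11/9): discriminant -44/9, complex-conjugate roots ((1/3)*sqrt(11))*i and -((1/3)*sqrt(11))*i; poles of order 1, moduli (1/3)*sqrt(11) and (1/3)*sqrt(11).
The radius of convergence is the smallest modulus among the singular points: (1/3)*sqrt(11).

The radius of convergence is (1/3)*sqrt(11).


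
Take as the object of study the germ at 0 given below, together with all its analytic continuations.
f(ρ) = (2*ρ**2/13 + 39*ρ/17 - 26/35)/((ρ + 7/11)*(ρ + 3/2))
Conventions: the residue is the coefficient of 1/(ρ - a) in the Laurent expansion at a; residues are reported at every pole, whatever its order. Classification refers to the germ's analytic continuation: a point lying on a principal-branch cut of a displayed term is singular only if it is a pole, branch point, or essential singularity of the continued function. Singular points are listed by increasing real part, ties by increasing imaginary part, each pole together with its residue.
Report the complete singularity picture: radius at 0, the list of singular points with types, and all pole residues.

Radius of convergence at 0: 7/11.
At -3/2: a pole of order 1; residue 653092/146965.
At -7/11: a pole of order 1; residue -4006642/1616615.

Denominator factor (ρ + 3/2): pole of order 1 at -3/2, modulus 3/2.
Denominator factor (ρ + 7/11): pole of order 1 at -7/11, modulus 7/11.
The radius of convergence is the smallest modulus among the singular points: 7/11.
At the order-1 pole -3/2 set g(ρ) = (ρ - (-3/2))*f(ρ) = (2*ρ**2/13 + 39*ρ/17 - 26/35)/(ρ + 7/11).
Simple pole: residue = g(a) at a = -3/2, which is 653092/146965.
At the order-1 pole -7/11 set g(ρ) = (ρ - (-7/11))*f(ρ) = (2*ρ**2/13 + 39*ρ/17 - 26/35)/(ρ + 3/2).
Simple pole: residue = g(a) at a = -7/11, which is -4006642/1616615.
List the singular points by increasing real part (a conjugate pair: the negative imaginary part first).


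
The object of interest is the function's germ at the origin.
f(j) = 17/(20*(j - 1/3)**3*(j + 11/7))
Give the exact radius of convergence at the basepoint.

Denominator factor (j + 11/7): pole of order 1 at -11/7, modulus 11/7.
Denominator factor (j - 1/3)^3: pole of order 3 at 1/3, modulus 1/3.
The radius of convergence is the smallest modulus among the singular points: 1/3.

The radius of convergence is 1/3.


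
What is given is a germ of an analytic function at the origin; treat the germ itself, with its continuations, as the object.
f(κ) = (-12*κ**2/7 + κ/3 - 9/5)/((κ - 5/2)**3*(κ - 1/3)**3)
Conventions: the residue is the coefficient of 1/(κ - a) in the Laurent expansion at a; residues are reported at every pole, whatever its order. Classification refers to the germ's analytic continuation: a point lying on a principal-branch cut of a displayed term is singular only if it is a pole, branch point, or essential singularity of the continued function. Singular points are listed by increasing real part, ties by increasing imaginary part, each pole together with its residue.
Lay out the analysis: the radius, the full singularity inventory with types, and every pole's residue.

Denominator factor (κ - 1/3)^3: pole of order 3 at 1/3, modulus 1/3.
Denominator factor (κ - 5/2)^3: pole of order 3 at 5/2, modulus 5/2.
The radius of convergence is the smallest modulus among the singular points: 1/3.
At the order-3 pole 1/3 set g(κ) = (κ - (1/3))^3*f(κ) = (-12*κ**2/7 + κ/3 - 9/5)/(κ - 5/2)**3.
Order-3 pole: residue = g''(a)/2; g''(1/3) = 13382496/12995255, so the residue is 6691248/12995255.
At the order-3 pole 5/2 set g(κ) = (κ - (5/2))^3*f(κ) = (-12*κ**2/7 + κ/3 - 9/5)/(κ - 1/3)**3.
Order-3 pole: residue = g''(a)/2; g''(5/2) = -13382496/12995255, so the residue is -6691248/12995255.
List the singular points by increasing real part (a conjugate pair: the negative imaginary part first).

Radius of convergence at 0: 1/3.
At 1/3: a pole of order 3; residue 6691248/12995255.
At 5/2: a pole of order 3; residue -6691248/12995255.


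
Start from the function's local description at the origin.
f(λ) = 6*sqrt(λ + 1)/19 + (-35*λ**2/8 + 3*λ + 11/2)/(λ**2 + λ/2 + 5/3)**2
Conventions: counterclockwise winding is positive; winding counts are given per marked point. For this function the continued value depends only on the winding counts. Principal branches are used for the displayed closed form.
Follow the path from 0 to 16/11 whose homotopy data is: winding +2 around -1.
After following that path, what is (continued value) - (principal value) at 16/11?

Continued minus principal equals 0.

The rational part is single-valued and drops out of the difference; each branch term changes only by its own monodromy.
(6/19)*sqrt(1 - λ/(-1)): winding +2 is even, the square root returns to the same sheet, contribution 0.
Summing the contributions at λ = 16/11 gives 0.


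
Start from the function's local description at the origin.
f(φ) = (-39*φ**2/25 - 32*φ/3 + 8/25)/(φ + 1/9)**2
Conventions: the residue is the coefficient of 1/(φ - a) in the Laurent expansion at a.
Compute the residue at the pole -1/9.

The residue is -258/25.

At the order-2 pole -1/9 set g(φ) = (φ - (-1/9))^2*f(φ) = -39*φ**2/25 - 32*φ/3 + 8/25.
Order-2 pole: residue = g'(a); g'(-1/9) = -258/25, so the residue is -258/25.


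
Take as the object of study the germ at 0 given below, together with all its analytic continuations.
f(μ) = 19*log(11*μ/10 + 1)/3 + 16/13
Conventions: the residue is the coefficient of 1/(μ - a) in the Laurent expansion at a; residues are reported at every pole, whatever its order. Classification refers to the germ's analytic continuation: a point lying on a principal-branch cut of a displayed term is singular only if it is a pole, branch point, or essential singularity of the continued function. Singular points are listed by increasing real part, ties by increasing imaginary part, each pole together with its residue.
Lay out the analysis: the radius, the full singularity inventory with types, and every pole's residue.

Radius of convergence at 0: 10/11.
At -10/11: a logarithmic branch point.

Branch term (19/3)*log(1 - μ/(-10/11)): its argument vanishes at μ = -10/11, a logarithmic branch point, modulus 10/11.
The radius of convergence is the smallest modulus among the singular points: 10/11.


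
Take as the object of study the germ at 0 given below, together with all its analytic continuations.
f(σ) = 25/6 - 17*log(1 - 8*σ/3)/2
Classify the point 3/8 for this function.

The term (-17/2)*log(1 - σ/(3/8)) has argument 1 - 3/8/(3/8) = 0 at 3/8: a logarithmic (infinitely-sheeted) branch point; the remaining terms are analytic or single-valued there.

The point is a logarithmic branch point.


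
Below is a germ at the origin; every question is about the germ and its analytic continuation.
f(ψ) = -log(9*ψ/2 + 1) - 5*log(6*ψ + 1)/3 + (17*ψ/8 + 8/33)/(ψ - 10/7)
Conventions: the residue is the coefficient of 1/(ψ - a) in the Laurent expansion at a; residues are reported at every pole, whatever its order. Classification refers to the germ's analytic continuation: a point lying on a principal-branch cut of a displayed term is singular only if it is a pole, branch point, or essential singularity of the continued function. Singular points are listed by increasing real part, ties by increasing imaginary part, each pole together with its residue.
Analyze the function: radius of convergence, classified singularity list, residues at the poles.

Radius of convergence at 0: 1/6.
At -2/9: a logarithmic branch point.
At -1/6: a logarithmic branch point.
At 10/7: a pole of order 1; residue 3029/924.

Denominator factor (ψ - 10/7): pole of order 1 at 10/7, modulus 10/7.
Branch term (-5/3)*log(1 - ψ/(-1/6)): its argument vanishes at ψ = -1/6, a logarithmic branch point, modulus 1/6.
Branch term (-1)*log(1 - ψ/(-2/9)): its argument vanishes at ψ = -2/9, a logarithmic branch point, modulus 2/9.
The radius of convergence is the smallest modulus among the singular points: 1/6.
The branch terms are analytic at 10/7 and contribute nothing to the residue; only the rational part matters.
At the order-1 pole 10/7 set g(ψ) = (ψ - (10/7))*(rational part) = 17*ψ/8 + 8/33.
Simple pole: residue = g(a) at a = 10/7, which is 3029/924.
List the singular points by increasing real part (a conjugate pair: the negative imaginary part first).


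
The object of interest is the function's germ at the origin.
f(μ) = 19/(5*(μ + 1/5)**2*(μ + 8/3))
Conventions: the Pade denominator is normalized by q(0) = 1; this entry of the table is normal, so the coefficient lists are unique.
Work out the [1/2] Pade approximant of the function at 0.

Taylor coefficients needed (expand at 0): a_0 = 285/8, a_1 = -23655/64, a_2 = 1438965/512, a_3 = -77276895/4096.
Write the denominator as Q(μ) = 1 + q1*μ + q2*μ^2. Requiring Q*f - P = O(μ^4) with deg P <= 1 kills the coefficients of μ^2..μ^3 in Q*f:
  μ^2: a_2 + q1*a_1 + q2*a_0 = 0, i.e. 1438965/512 + (-23655/64)*q1 + (285/8)*q2 = 0.
  μ^3: a_3 + q1*a_2 + q2*a_1 = 0, i.e. -77276895/4096 + (1438965/512)*q1 + (-23655/64)*q2 = 0.
Solving this linear system: q1 = 1849/184, q2 = 9335/368.
The numerator is Q*f truncated at degree 1: P0 = a_0 = 285/8; P1 = a_1 + q1*a_0 = -4275/368.

The Pade approximant has numerator coefficients [285/8, -4275/368]; denominator coefficients [1, 1849/184, 9335/368].


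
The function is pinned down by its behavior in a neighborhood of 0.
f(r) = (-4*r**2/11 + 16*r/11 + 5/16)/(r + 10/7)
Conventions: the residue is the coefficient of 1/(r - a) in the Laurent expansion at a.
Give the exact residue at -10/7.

At the order-1 pole -10/7 set g(r) = (r - (-10/7))*f(r) = -4*r**2/11 + 16*r/11 + 5/16.
Simple pole: residue = g(a) at a = -10/7, which is -21625/8624.

The residue is -21625/8624.


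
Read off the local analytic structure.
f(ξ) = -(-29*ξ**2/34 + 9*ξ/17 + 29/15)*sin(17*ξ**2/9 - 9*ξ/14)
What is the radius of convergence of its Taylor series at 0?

The factor -sin(17*ξ**2/9 - 9*ξ/14) is entire and contributes no finite singular point.
The polynomial part has no poles.
No finite singular points: the Taylor series at 0 converges everywhere.

The radius of convergence is infinite.


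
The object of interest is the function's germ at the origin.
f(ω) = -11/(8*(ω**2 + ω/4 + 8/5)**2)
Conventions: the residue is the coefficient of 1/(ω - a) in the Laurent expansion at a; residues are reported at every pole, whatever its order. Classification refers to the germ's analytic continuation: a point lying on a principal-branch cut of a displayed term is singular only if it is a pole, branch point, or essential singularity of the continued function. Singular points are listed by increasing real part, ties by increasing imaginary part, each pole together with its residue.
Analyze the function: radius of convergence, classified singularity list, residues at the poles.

Radius of convergence at 0: (2/5)*sqrt(10).
At (-1/8) - ((13/40)*sqrt(15))*i: a pole of order 2; residue -((880/19773)*sqrt(15))*i.
At (-1/8) + ((13/40)*sqrt(15))*i: a pole of order 2; residue ((880/19773)*sqrt(15))*i.

Denominator factor (ω**2 + ω/4 + 8/5)^2: discriminant -507/80, complex-conjugate roots (-1/8) + ((13/40)*sqrt(15))*i and (-1/8) - ((13/40)*sqrt(15))*i; poles of order 2, moduli (2/5)*sqrt(10) and (2/5)*sqrt(10).
The radius of convergence is the smallest modulus among the singular points: (2/5)*sqrt(10).
The factor ω**2 + ω/4 + 8/5 splits as (ω - a)(ω - a') with a = (-1/8) - ((13/40)*sqrt(15))*i, a' = (-1/8) + ((13/40)*sqrt(15))*i. At the order-2 pole a set g(ω) = (ω - a)^2*f(ω) = [-11/8] / (ω - a')^2.
Order-2 pole: residue = g'(a); g'((-1/8) - ((13/40)*sqrt(15))*i) = -((880/19773)*sqrt(15))*i, so the residue is -((880/19773)*sqrt(15))*i.
The factor ω**2 + ω/4 + 8/5 splits as (ω - a)(ω - a') with a = (-1/8) + ((13/40)*sqrt(15))*i, a' = (-1/8) - ((13/40)*sqrt(15))*i. At the order-2 pole a set g(ω) = (ω - a)^2*f(ω) = [-11/8] / (ω - a')^2.
Order-2 pole: residue = g'(a); g'((-1/8) + ((13/40)*sqrt(15))*i) = ((880/19773)*sqrt(15))*i, so the residue is ((880/19773)*sqrt(15))*i.
List the singular points by increasing real part (a conjugate pair: the negative imaginary part first).


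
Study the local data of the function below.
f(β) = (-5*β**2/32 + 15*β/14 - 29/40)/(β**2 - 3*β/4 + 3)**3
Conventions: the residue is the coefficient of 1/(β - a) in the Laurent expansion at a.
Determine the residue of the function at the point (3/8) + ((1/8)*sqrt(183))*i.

The factor β**2 - 3*β/4 + 3 splits as (β - a)(β - a') with a = (3/8) + ((1/8)*sqrt(183))*i, a' = (3/8) - ((1/8)*sqrt(183))*i. At the order-3 pole a set g(β) = (β - a)^3*f(β) = [-5*β**2/32 + 15*β/14 - 29/40] / (β - a')^3.
Order-3 pole: residue = g''(a)/2; g''((3/8) + ((1/8)*sqrt(183))*i) = ((23612/23833005)*sqrt(183))*i, so the residue is ((11806/23833005)*sqrt(183))*i.

The residue is ((11806/23833005)*sqrt(183))*i.


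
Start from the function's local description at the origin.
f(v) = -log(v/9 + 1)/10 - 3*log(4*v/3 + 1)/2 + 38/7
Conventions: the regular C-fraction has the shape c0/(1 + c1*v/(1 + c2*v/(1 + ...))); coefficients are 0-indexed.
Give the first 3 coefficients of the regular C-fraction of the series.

The regular C-fraction coefficients are [38/7, 1267/3420, 60421/206340].

Taylor coefficients (expand at 0): a_0 = 38/7, a_1 = -181/90, a_2 = 2161/1620.
c0 = a_0 = 38/7. Peel one level at a time: if S = 1 + c*v/S' with S'(0) = 1, then c is the v-coefficient of S and S' = c*v/(S - 1).
S_1 = c0/f = 1 + (1267/3420)*v + (-422947/3898800)*v^2 + ...; c1 = 1267/3420.
S_2 = c1*v/(S_1 - 1) = 1 + (60421/206340)*v + ...; c2 = 60421/206340.


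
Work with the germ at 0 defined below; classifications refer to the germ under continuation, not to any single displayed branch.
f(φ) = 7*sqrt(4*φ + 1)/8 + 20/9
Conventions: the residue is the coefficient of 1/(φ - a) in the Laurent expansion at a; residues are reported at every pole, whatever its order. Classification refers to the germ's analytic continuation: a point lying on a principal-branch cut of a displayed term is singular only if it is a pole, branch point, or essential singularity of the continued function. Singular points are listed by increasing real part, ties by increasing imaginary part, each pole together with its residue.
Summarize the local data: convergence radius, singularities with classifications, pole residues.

Radius of convergence at 0: 1/4.
At -1/4: an algebraic (square-root) branch point.

Branch term (7/8)*sqrt(1 - φ/(-1/4)): its argument vanishes at φ = -1/4, a square-root branch point, modulus 1/4.
The radius of convergence is the smallest modulus among the singular points: 1/4.


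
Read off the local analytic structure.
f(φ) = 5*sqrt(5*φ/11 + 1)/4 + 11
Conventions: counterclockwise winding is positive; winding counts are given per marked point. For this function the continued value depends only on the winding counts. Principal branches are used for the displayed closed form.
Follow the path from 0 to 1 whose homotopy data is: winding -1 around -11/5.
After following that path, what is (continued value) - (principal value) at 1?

The rational part is single-valued and drops out of the difference; each branch term changes only by its own monodromy.
(5/4)*sqrt(1 - φ/(-11/5)): winding -1 is odd, the square root flips sign, contributing -2*(5/4)*sqrt(1 - (1)/(-11/5)) = -2*(5/4)*sqrt(16/11) = -(10/11)*sqrt(11).
Summing the contributions at φ = 1 gives -(10/11)*sqrt(11).

Continued minus principal equals -(10/11)*sqrt(11).


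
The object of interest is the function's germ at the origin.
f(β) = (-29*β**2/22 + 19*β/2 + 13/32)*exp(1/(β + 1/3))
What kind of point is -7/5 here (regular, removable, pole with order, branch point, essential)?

There is no denominator, hence no pole anywhere.
The essential point of exp(1/(β - (-1/3))) is -1/3, not -7/5.
So the germ continues analytically to -7/5.

The point is a regular point.


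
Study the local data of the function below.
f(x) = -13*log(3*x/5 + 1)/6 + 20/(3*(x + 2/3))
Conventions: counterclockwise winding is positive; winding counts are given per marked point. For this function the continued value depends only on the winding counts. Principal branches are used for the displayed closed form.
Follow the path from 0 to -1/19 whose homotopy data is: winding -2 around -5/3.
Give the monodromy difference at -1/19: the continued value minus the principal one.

Continued minus principal equals (26/3)*pi*i.

The rational part is single-valued and drops out of the difference; each branch term changes only by its own monodromy.
(-13/6)*log(1 - x/(-5/3)): each positive loop around -5/3 adds 2*pi*i to the log, so winding -2 contributes (-13/6)*(-2)*2*pi*i = (26/3)*pi*i.
Summing the contributions at x = -1/19 gives (26/3)*pi*i.
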